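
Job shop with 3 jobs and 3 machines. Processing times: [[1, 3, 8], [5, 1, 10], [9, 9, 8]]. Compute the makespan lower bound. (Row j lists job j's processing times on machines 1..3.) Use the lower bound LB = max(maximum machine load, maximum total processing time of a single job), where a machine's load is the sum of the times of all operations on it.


Machine loads:
  Machine 1: 1 + 5 + 9 = 15
  Machine 2: 3 + 1 + 9 = 13
  Machine 3: 8 + 10 + 8 = 26
Max machine load = 26
Job totals:
  Job 1: 12
  Job 2: 16
  Job 3: 26
Max job total = 26
Lower bound = max(26, 26) = 26

26


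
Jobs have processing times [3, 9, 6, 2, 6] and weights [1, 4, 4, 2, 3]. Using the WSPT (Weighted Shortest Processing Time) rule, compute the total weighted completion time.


Compute p/w ratios and sort ascending (WSPT): [(2, 2), (6, 4), (6, 3), (9, 4), (3, 1)]
Compute weighted completion times:
  Job (p=2,w=2): C=2, w*C=2*2=4
  Job (p=6,w=4): C=8, w*C=4*8=32
  Job (p=6,w=3): C=14, w*C=3*14=42
  Job (p=9,w=4): C=23, w*C=4*23=92
  Job (p=3,w=1): C=26, w*C=1*26=26
Total weighted completion time = 196

196


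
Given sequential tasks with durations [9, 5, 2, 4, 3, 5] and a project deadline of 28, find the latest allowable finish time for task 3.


LF(activity 3) = deadline - sum of successor durations
Successors: activities 4 through 6 with durations [4, 3, 5]
Sum of successor durations = 12
LF = 28 - 12 = 16

16


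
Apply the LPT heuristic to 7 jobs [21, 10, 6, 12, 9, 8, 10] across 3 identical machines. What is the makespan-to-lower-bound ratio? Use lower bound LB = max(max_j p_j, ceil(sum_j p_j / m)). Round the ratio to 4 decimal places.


LPT order: [21, 12, 10, 10, 9, 8, 6]
Machine loads after assignment: [27, 21, 28]
LPT makespan = 28
Lower bound = max(max_job, ceil(total/3)) = max(21, 26) = 26
Ratio = 28 / 26 = 1.0769

1.0769


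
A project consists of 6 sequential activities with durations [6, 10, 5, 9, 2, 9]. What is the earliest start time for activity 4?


Activity 4 starts after activities 1 through 3 complete.
Predecessor durations: [6, 10, 5]
ES = 6 + 10 + 5 = 21

21


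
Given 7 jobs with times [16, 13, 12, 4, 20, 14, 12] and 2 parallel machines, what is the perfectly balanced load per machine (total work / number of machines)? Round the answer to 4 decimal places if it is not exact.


Total processing time = 16 + 13 + 12 + 4 + 20 + 14 + 12 = 91
Number of machines = 2
Ideal balanced load = 91 / 2 = 45.5

45.5


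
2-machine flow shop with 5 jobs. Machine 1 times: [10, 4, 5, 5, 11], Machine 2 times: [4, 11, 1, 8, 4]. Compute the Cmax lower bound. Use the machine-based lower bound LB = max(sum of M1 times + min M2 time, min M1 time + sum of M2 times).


LB1 = sum(M1 times) + min(M2 times) = 35 + 1 = 36
LB2 = min(M1 times) + sum(M2 times) = 4 + 28 = 32
Lower bound = max(LB1, LB2) = max(36, 32) = 36

36


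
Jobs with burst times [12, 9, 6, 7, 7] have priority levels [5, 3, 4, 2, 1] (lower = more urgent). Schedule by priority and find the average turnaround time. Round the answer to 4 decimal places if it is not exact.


Sort by priority (ascending = highest first):
Order: [(1, 7), (2, 7), (3, 9), (4, 6), (5, 12)]
Completion times:
  Priority 1, burst=7, C=7
  Priority 2, burst=7, C=14
  Priority 3, burst=9, C=23
  Priority 4, burst=6, C=29
  Priority 5, burst=12, C=41
Average turnaround = 114/5 = 22.8

22.8


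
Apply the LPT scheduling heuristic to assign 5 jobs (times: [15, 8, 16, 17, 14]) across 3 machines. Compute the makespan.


Sort jobs in decreasing order (LPT): [17, 16, 15, 14, 8]
Assign each job to the least loaded machine:
  Machine 1: jobs [17], load = 17
  Machine 2: jobs [16, 8], load = 24
  Machine 3: jobs [15, 14], load = 29
Makespan = max load = 29

29


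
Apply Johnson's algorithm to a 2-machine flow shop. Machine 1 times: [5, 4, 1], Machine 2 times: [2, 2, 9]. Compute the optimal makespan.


Apply Johnson's rule:
  Group 1 (a <= b): [(3, 1, 9)]
  Group 2 (a > b): [(1, 5, 2), (2, 4, 2)]
Optimal job order: [3, 1, 2]
Schedule:
  Job 3: M1 done at 1, M2 done at 10
  Job 1: M1 done at 6, M2 done at 12
  Job 2: M1 done at 10, M2 done at 14
Makespan = 14

14


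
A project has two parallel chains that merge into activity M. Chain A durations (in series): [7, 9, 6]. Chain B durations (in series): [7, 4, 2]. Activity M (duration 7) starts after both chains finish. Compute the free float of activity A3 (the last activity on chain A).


ES(A3) = sum of predecessors on chain A = 16
EF(A3) = ES + duration = 16 + 6 = 22
Successor of A3 is M. ES(M) = max(sum(A), sum(B)) = max(22, 13) = 22
Free float = ES(successor) - EF(current) = 22 - 22 = 0

0


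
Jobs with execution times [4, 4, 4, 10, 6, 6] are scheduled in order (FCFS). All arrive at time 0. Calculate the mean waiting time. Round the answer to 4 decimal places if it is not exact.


FCFS order (as given): [4, 4, 4, 10, 6, 6]
Waiting times:
  Job 1: wait = 0
  Job 2: wait = 4
  Job 3: wait = 8
  Job 4: wait = 12
  Job 5: wait = 22
  Job 6: wait = 28
Sum of waiting times = 74
Average waiting time = 74/6 = 12.3333

12.3333


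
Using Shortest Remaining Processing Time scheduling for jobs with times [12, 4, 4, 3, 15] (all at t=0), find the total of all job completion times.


Since all jobs arrive at t=0, SRPT equals SPT ordering.
SPT order: [3, 4, 4, 12, 15]
Completion times:
  Job 1: p=3, C=3
  Job 2: p=4, C=7
  Job 3: p=4, C=11
  Job 4: p=12, C=23
  Job 5: p=15, C=38
Total completion time = 3 + 7 + 11 + 23 + 38 = 82

82


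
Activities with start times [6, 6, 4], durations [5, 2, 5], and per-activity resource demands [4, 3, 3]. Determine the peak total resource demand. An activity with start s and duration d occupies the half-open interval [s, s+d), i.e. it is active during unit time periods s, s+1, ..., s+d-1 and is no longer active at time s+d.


Each activity i is active on [start_i, start_i + duration_i).
Compute total resource usage per time slot:
  t=0: active resources = [], total = 0
  t=1: active resources = [], total = 0
  t=2: active resources = [], total = 0
  t=3: active resources = [], total = 0
  t=4: active resources = [3], total = 3
  t=5: active resources = [3], total = 3
  t=6: active resources = [4, 3, 3], total = 10
  t=7: active resources = [4, 3, 3], total = 10
  t=8: active resources = [4, 3], total = 7
  t=9: active resources = [4], total = 4
  t=10: active resources = [4], total = 4
Peak resource demand = 10

10


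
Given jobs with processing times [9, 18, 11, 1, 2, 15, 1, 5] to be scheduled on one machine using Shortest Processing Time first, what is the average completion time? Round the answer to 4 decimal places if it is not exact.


Sort jobs by processing time (SPT order): [1, 1, 2, 5, 9, 11, 15, 18]
Compute completion times sequentially:
  Job 1: processing = 1, completes at 1
  Job 2: processing = 1, completes at 2
  Job 3: processing = 2, completes at 4
  Job 4: processing = 5, completes at 9
  Job 5: processing = 9, completes at 18
  Job 6: processing = 11, completes at 29
  Job 7: processing = 15, completes at 44
  Job 8: processing = 18, completes at 62
Sum of completion times = 169
Average completion time = 169/8 = 21.125

21.125


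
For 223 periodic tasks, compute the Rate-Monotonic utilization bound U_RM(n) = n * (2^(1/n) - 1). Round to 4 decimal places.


Compute 2^(1/223) = 1.0031131190
Subtract 1: 1.0031131190 - 1 = 0.0031131190
Multiply by n: 223 * 0.0031131190 = 0.6942255370
Round to 4 dp: 0.6942

0.6942


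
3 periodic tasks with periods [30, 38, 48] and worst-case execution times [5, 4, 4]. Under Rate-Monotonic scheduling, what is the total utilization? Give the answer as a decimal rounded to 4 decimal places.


Compute individual utilizations (exact fractions):
  Task 1: C/T = 5/30 = 1/6 (approx. 0.1667)
  Task 2: C/T = 4/38 = 2/19 (approx. 0.1053)
  Task 3: C/T = 4/48 = 1/12 (approx. 0.0833)
Total utilization U = 1/6 + 2/19 + 1/12 = 27/76
Rounded to 4 decimal places: U = 0.3553
RM (Liu & Layland) bound for 3 tasks = 0.779763; compare with U = 27/76 (approx. 0.355263)
U <= bound, so schedulable by RM sufficient condition.

0.3553


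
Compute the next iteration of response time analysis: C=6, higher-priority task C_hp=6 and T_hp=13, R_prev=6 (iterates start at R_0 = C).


R_next = C + ceil(R_prev / T_hp) * C_hp
ceil(6 / 13) = ceil(0.4615) = 1
Interference = 1 * 6 = 6
R_next = 6 + 6 = 12

12


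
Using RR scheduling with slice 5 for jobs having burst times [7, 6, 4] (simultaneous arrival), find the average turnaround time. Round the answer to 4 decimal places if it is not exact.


Time quantum = 5
Execution trace:
  J1 runs 5 units, time = 5
  J2 runs 5 units, time = 10
  J3 runs 4 units, time = 14
  J1 runs 2 units, time = 16
  J2 runs 1 units, time = 17
Finish times: [16, 17, 14]
Average turnaround = 47/3 = 15.6667

15.6667


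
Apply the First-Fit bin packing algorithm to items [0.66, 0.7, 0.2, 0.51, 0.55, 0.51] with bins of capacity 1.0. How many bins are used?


Place items sequentially using First-Fit:
  Item 0.66 -> new Bin 1
  Item 0.7 -> new Bin 2
  Item 0.2 -> Bin 1 (now 0.86)
  Item 0.51 -> new Bin 3
  Item 0.55 -> new Bin 4
  Item 0.51 -> new Bin 5
Total bins used = 5

5


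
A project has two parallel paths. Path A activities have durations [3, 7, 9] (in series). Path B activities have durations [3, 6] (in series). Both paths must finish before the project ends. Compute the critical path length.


Path A total = 3 + 7 + 9 = 19
Path B total = 3 + 6 = 9
Critical path = longest path = max(19, 9) = 19

19


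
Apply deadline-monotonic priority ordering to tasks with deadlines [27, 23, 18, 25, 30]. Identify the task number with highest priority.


Sort tasks by relative deadline (ascending):
  Task 3: deadline = 18
  Task 2: deadline = 23
  Task 4: deadline = 25
  Task 1: deadline = 27
  Task 5: deadline = 30
Priority order (highest first): [3, 2, 4, 1, 5]
Highest priority task = 3

3


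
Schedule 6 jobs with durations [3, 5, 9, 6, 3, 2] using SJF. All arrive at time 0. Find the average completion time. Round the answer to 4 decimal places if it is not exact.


SJF order (ascending): [2, 3, 3, 5, 6, 9]
Completion times:
  Job 1: burst=2, C=2
  Job 2: burst=3, C=5
  Job 3: burst=3, C=8
  Job 4: burst=5, C=13
  Job 5: burst=6, C=19
  Job 6: burst=9, C=28
Average completion = 75/6 = 12.5

12.5


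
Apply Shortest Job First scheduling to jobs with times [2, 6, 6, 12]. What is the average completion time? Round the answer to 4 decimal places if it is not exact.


SJF order (ascending): [2, 6, 6, 12]
Completion times:
  Job 1: burst=2, C=2
  Job 2: burst=6, C=8
  Job 3: burst=6, C=14
  Job 4: burst=12, C=26
Average completion = 50/4 = 12.5

12.5


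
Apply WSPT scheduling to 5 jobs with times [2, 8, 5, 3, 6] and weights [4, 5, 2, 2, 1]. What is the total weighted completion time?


Compute p/w ratios and sort ascending (WSPT): [(2, 4), (3, 2), (8, 5), (5, 2), (6, 1)]
Compute weighted completion times:
  Job (p=2,w=4): C=2, w*C=4*2=8
  Job (p=3,w=2): C=5, w*C=2*5=10
  Job (p=8,w=5): C=13, w*C=5*13=65
  Job (p=5,w=2): C=18, w*C=2*18=36
  Job (p=6,w=1): C=24, w*C=1*24=24
Total weighted completion time = 143

143


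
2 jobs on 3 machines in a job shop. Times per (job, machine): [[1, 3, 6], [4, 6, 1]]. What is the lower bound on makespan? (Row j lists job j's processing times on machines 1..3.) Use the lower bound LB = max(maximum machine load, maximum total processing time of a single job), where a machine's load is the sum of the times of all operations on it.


Machine loads:
  Machine 1: 1 + 4 = 5
  Machine 2: 3 + 6 = 9
  Machine 3: 6 + 1 = 7
Max machine load = 9
Job totals:
  Job 1: 10
  Job 2: 11
Max job total = 11
Lower bound = max(9, 11) = 11

11


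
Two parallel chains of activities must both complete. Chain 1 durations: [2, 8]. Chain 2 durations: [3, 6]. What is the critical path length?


Path A total = 2 + 8 = 10
Path B total = 3 + 6 = 9
Critical path = longest path = max(10, 9) = 10

10


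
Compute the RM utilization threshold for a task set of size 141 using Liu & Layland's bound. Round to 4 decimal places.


Compute 2^(1/141) = 1.0049280405
Subtract 1: 1.0049280405 - 1 = 0.0049280405
Multiply by n: 141 * 0.0049280405 = 0.6948537105
Round to 4 dp: 0.6949

0.6949


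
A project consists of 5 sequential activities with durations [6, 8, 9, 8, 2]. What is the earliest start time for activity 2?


Activity 2 starts after activities 1 through 1 complete.
Predecessor durations: [6]
ES = 6 = 6

6


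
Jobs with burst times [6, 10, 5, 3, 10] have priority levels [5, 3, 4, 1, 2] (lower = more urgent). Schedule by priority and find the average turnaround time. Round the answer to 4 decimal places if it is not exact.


Sort by priority (ascending = highest first):
Order: [(1, 3), (2, 10), (3, 10), (4, 5), (5, 6)]
Completion times:
  Priority 1, burst=3, C=3
  Priority 2, burst=10, C=13
  Priority 3, burst=10, C=23
  Priority 4, burst=5, C=28
  Priority 5, burst=6, C=34
Average turnaround = 101/5 = 20.2

20.2


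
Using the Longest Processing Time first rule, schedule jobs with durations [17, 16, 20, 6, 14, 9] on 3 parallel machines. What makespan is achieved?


Sort jobs in decreasing order (LPT): [20, 17, 16, 14, 9, 6]
Assign each job to the least loaded machine:
  Machine 1: jobs [20, 6], load = 26
  Machine 2: jobs [17, 9], load = 26
  Machine 3: jobs [16, 14], load = 30
Makespan = max load = 30

30


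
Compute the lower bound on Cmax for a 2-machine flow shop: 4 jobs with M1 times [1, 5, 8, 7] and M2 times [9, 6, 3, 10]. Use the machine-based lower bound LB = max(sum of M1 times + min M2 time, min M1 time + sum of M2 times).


LB1 = sum(M1 times) + min(M2 times) = 21 + 3 = 24
LB2 = min(M1 times) + sum(M2 times) = 1 + 28 = 29
Lower bound = max(LB1, LB2) = max(24, 29) = 29

29


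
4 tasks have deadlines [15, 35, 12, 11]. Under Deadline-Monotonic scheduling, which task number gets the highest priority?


Sort tasks by relative deadline (ascending):
  Task 4: deadline = 11
  Task 3: deadline = 12
  Task 1: deadline = 15
  Task 2: deadline = 35
Priority order (highest first): [4, 3, 1, 2]
Highest priority task = 4

4


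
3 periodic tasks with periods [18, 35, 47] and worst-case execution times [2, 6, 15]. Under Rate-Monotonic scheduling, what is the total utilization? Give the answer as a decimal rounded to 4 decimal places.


Compute individual utilizations (exact fractions):
  Task 1: C/T = 2/18 = 1/9 (approx. 0.1111)
  Task 2: C/T = 6/35 (approx. 0.1714)
  Task 3: C/T = 15/47 (approx. 0.3191)
Total utilization U = 1/9 + 6/35 + 15/47 = 8908/14805
Rounded to 4 decimal places: U = 0.6017
RM (Liu & Layland) bound for 3 tasks = 0.779763; compare with U = 8908/14805 (approx. 0.601689)
U <= bound, so schedulable by RM sufficient condition.

0.6017


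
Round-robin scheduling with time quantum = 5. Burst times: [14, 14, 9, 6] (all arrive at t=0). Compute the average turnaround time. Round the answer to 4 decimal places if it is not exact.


Time quantum = 5
Execution trace:
  J1 runs 5 units, time = 5
  J2 runs 5 units, time = 10
  J3 runs 5 units, time = 15
  J4 runs 5 units, time = 20
  J1 runs 5 units, time = 25
  J2 runs 5 units, time = 30
  J3 runs 4 units, time = 34
  J4 runs 1 units, time = 35
  J1 runs 4 units, time = 39
  J2 runs 4 units, time = 43
Finish times: [39, 43, 34, 35]
Average turnaround = 151/4 = 37.75

37.75


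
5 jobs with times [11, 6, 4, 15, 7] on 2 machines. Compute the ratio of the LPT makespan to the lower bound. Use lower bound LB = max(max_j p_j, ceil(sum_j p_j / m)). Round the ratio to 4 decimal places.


LPT order: [15, 11, 7, 6, 4]
Machine loads after assignment: [21, 22]
LPT makespan = 22
Lower bound = max(max_job, ceil(total/2)) = max(15, 22) = 22
Ratio = 22 / 22 = 1.0

1.0


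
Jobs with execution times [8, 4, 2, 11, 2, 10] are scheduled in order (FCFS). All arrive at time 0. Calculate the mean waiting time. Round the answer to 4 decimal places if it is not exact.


FCFS order (as given): [8, 4, 2, 11, 2, 10]
Waiting times:
  Job 1: wait = 0
  Job 2: wait = 8
  Job 3: wait = 12
  Job 4: wait = 14
  Job 5: wait = 25
  Job 6: wait = 27
Sum of waiting times = 86
Average waiting time = 86/6 = 14.3333

14.3333


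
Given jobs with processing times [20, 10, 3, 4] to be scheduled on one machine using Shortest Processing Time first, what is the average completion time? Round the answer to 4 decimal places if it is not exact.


Sort jobs by processing time (SPT order): [3, 4, 10, 20]
Compute completion times sequentially:
  Job 1: processing = 3, completes at 3
  Job 2: processing = 4, completes at 7
  Job 3: processing = 10, completes at 17
  Job 4: processing = 20, completes at 37
Sum of completion times = 64
Average completion time = 64/4 = 16.0

16.0


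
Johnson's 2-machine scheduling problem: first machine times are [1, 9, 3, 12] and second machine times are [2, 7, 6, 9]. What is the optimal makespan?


Apply Johnson's rule:
  Group 1 (a <= b): [(1, 1, 2), (3, 3, 6)]
  Group 2 (a > b): [(4, 12, 9), (2, 9, 7)]
Optimal job order: [1, 3, 4, 2]
Schedule:
  Job 1: M1 done at 1, M2 done at 3
  Job 3: M1 done at 4, M2 done at 10
  Job 4: M1 done at 16, M2 done at 25
  Job 2: M1 done at 25, M2 done at 32
Makespan = 32

32


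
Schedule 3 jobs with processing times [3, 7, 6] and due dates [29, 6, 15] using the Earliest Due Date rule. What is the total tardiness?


Sort by due date (EDD order): [(7, 6), (6, 15), (3, 29)]
Compute completion times and tardiness:
  Job 1: p=7, d=6, C=7, tardiness=max(0,7-6)=1
  Job 2: p=6, d=15, C=13, tardiness=max(0,13-15)=0
  Job 3: p=3, d=29, C=16, tardiness=max(0,16-29)=0
Total tardiness = 1

1


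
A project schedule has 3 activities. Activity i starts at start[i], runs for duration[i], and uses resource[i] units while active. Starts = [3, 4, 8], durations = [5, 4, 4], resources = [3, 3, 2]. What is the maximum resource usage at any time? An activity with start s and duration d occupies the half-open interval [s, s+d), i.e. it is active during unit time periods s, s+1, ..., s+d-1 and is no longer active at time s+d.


Each activity i is active on [start_i, start_i + duration_i).
Compute total resource usage per time slot:
  t=0: active resources = [], total = 0
  t=1: active resources = [], total = 0
  t=2: active resources = [], total = 0
  t=3: active resources = [3], total = 3
  t=4: active resources = [3, 3], total = 6
  t=5: active resources = [3, 3], total = 6
  t=6: active resources = [3, 3], total = 6
  t=7: active resources = [3, 3], total = 6
  t=8: active resources = [2], total = 2
  t=9: active resources = [2], total = 2
  t=10: active resources = [2], total = 2
  t=11: active resources = [2], total = 2
Peak resource demand = 6

6


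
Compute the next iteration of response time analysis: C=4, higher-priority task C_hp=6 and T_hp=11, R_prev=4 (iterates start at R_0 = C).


R_next = C + ceil(R_prev / T_hp) * C_hp
ceil(4 / 11) = ceil(0.3636) = 1
Interference = 1 * 6 = 6
R_next = 4 + 6 = 10

10


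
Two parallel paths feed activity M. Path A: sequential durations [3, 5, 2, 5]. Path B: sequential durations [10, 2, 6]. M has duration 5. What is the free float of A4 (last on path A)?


ES(A4) = sum of predecessors on chain A = 10
EF(A4) = ES + duration = 10 + 5 = 15
Successor of A4 is M. ES(M) = max(sum(A), sum(B)) = max(15, 18) = 18
Free float = ES(successor) - EF(current) = 18 - 15 = 3

3


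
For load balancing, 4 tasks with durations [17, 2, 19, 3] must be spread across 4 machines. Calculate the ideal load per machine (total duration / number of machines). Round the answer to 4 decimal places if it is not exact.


Total processing time = 17 + 2 + 19 + 3 = 41
Number of machines = 4
Ideal balanced load = 41 / 4 = 10.25

10.25


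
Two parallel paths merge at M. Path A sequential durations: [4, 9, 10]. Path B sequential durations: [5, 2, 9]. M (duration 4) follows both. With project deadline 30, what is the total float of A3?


Forward pass: ES(A3) = sum of predecessors on chain A = 13
EF = ES + duration = 13 + 10 = 23
Backward pass: LF(M) = deadline = 30; LS(M) = 30 - 4 = 26
LF(A3) = LS(M) - sum(successors on chain A) = 26 - 0 = 26
LS = LF - duration = 26 - 10 = 16
Total float = LS - ES = 16 - 13 = 3

3


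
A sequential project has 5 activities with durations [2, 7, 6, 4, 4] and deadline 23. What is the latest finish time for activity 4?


LF(activity 4) = deadline - sum of successor durations
Successors: activities 5 through 5 with durations [4]
Sum of successor durations = 4
LF = 23 - 4 = 19

19


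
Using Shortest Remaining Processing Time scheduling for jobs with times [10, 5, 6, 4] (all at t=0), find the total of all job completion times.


Since all jobs arrive at t=0, SRPT equals SPT ordering.
SPT order: [4, 5, 6, 10]
Completion times:
  Job 1: p=4, C=4
  Job 2: p=5, C=9
  Job 3: p=6, C=15
  Job 4: p=10, C=25
Total completion time = 4 + 9 + 15 + 25 = 53

53


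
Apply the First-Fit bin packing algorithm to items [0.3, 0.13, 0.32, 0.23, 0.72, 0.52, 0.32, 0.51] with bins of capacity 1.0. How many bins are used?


Place items sequentially using First-Fit:
  Item 0.3 -> new Bin 1
  Item 0.13 -> Bin 1 (now 0.43)
  Item 0.32 -> Bin 1 (now 0.75)
  Item 0.23 -> Bin 1 (now 0.98)
  Item 0.72 -> new Bin 2
  Item 0.52 -> new Bin 3
  Item 0.32 -> Bin 3 (now 0.84)
  Item 0.51 -> new Bin 4
Total bins used = 4

4


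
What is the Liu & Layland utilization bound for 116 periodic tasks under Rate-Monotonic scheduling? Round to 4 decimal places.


Compute 2^(1/116) = 1.0059932951
Subtract 1: 1.0059932951 - 1 = 0.0059932951
Multiply by n: 116 * 0.0059932951 = 0.6952222316
Round to 4 dp: 0.6952

0.6952


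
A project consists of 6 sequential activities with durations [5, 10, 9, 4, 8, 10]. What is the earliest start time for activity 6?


Activity 6 starts after activities 1 through 5 complete.
Predecessor durations: [5, 10, 9, 4, 8]
ES = 5 + 10 + 9 + 4 + 8 = 36

36


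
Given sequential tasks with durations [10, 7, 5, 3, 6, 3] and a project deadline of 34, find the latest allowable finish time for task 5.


LF(activity 5) = deadline - sum of successor durations
Successors: activities 6 through 6 with durations [3]
Sum of successor durations = 3
LF = 34 - 3 = 31

31


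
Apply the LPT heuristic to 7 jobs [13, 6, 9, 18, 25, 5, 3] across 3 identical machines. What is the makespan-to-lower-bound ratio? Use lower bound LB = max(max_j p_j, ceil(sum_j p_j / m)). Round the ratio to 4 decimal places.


LPT order: [25, 18, 13, 9, 6, 5, 3]
Machine loads after assignment: [25, 27, 27]
LPT makespan = 27
Lower bound = max(max_job, ceil(total/3)) = max(25, 27) = 27
Ratio = 27 / 27 = 1.0

1.0


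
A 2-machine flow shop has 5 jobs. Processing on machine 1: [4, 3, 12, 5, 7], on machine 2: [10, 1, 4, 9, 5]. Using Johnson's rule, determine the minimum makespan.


Apply Johnson's rule:
  Group 1 (a <= b): [(1, 4, 10), (4, 5, 9)]
  Group 2 (a > b): [(5, 7, 5), (3, 12, 4), (2, 3, 1)]
Optimal job order: [1, 4, 5, 3, 2]
Schedule:
  Job 1: M1 done at 4, M2 done at 14
  Job 4: M1 done at 9, M2 done at 23
  Job 5: M1 done at 16, M2 done at 28
  Job 3: M1 done at 28, M2 done at 32
  Job 2: M1 done at 31, M2 done at 33
Makespan = 33

33


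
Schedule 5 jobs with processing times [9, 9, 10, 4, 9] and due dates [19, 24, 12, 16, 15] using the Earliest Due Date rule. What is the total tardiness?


Sort by due date (EDD order): [(10, 12), (9, 15), (4, 16), (9, 19), (9, 24)]
Compute completion times and tardiness:
  Job 1: p=10, d=12, C=10, tardiness=max(0,10-12)=0
  Job 2: p=9, d=15, C=19, tardiness=max(0,19-15)=4
  Job 3: p=4, d=16, C=23, tardiness=max(0,23-16)=7
  Job 4: p=9, d=19, C=32, tardiness=max(0,32-19)=13
  Job 5: p=9, d=24, C=41, tardiness=max(0,41-24)=17
Total tardiness = 41

41


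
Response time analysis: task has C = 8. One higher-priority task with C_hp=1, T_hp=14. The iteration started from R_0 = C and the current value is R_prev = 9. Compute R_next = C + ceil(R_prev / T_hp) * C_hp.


R_next = C + ceil(R_prev / T_hp) * C_hp
ceil(9 / 14) = ceil(0.6429) = 1
Interference = 1 * 1 = 1
R_next = 8 + 1 = 9
R_next = R_prev, so the iteration has converged (response time = 9).

9


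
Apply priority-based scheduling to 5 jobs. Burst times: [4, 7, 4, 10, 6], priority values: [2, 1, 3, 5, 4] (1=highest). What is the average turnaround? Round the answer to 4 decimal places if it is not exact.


Sort by priority (ascending = highest first):
Order: [(1, 7), (2, 4), (3, 4), (4, 6), (5, 10)]
Completion times:
  Priority 1, burst=7, C=7
  Priority 2, burst=4, C=11
  Priority 3, burst=4, C=15
  Priority 4, burst=6, C=21
  Priority 5, burst=10, C=31
Average turnaround = 85/5 = 17.0

17.0


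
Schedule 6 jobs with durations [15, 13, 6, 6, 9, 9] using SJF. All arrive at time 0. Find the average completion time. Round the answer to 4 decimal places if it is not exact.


SJF order (ascending): [6, 6, 9, 9, 13, 15]
Completion times:
  Job 1: burst=6, C=6
  Job 2: burst=6, C=12
  Job 3: burst=9, C=21
  Job 4: burst=9, C=30
  Job 5: burst=13, C=43
  Job 6: burst=15, C=58
Average completion = 170/6 = 28.3333

28.3333


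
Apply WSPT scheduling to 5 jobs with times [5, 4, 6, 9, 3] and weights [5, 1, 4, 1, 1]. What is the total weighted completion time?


Compute p/w ratios and sort ascending (WSPT): [(5, 5), (6, 4), (3, 1), (4, 1), (9, 1)]
Compute weighted completion times:
  Job (p=5,w=5): C=5, w*C=5*5=25
  Job (p=6,w=4): C=11, w*C=4*11=44
  Job (p=3,w=1): C=14, w*C=1*14=14
  Job (p=4,w=1): C=18, w*C=1*18=18
  Job (p=9,w=1): C=27, w*C=1*27=27
Total weighted completion time = 128

128


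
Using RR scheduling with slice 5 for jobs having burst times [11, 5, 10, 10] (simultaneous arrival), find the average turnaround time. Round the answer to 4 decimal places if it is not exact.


Time quantum = 5
Execution trace:
  J1 runs 5 units, time = 5
  J2 runs 5 units, time = 10
  J3 runs 5 units, time = 15
  J4 runs 5 units, time = 20
  J1 runs 5 units, time = 25
  J3 runs 5 units, time = 30
  J4 runs 5 units, time = 35
  J1 runs 1 units, time = 36
Finish times: [36, 10, 30, 35]
Average turnaround = 111/4 = 27.75

27.75


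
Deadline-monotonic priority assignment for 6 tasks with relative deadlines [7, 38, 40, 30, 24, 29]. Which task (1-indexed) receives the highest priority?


Sort tasks by relative deadline (ascending):
  Task 1: deadline = 7
  Task 5: deadline = 24
  Task 6: deadline = 29
  Task 4: deadline = 30
  Task 2: deadline = 38
  Task 3: deadline = 40
Priority order (highest first): [1, 5, 6, 4, 2, 3]
Highest priority task = 1

1


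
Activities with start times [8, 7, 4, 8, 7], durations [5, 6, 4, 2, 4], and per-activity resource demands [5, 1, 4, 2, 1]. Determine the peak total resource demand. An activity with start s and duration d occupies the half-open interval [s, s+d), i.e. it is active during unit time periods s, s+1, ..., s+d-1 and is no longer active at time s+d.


Each activity i is active on [start_i, start_i + duration_i).
Compute total resource usage per time slot:
  t=0: active resources = [], total = 0
  t=1: active resources = [], total = 0
  t=2: active resources = [], total = 0
  t=3: active resources = [], total = 0
  t=4: active resources = [4], total = 4
  t=5: active resources = [4], total = 4
  t=6: active resources = [4], total = 4
  t=7: active resources = [1, 4, 1], total = 6
  t=8: active resources = [5, 1, 2, 1], total = 9
  t=9: active resources = [5, 1, 2, 1], total = 9
  t=10: active resources = [5, 1, 1], total = 7
  t=11: active resources = [5, 1], total = 6
  t=12: active resources = [5, 1], total = 6
Peak resource demand = 9

9


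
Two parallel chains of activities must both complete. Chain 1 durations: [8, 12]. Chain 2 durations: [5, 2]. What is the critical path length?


Path A total = 8 + 12 = 20
Path B total = 5 + 2 = 7
Critical path = longest path = max(20, 7) = 20

20


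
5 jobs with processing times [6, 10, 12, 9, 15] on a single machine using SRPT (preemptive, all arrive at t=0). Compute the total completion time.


Since all jobs arrive at t=0, SRPT equals SPT ordering.
SPT order: [6, 9, 10, 12, 15]
Completion times:
  Job 1: p=6, C=6
  Job 2: p=9, C=15
  Job 3: p=10, C=25
  Job 4: p=12, C=37
  Job 5: p=15, C=52
Total completion time = 6 + 15 + 25 + 37 + 52 = 135

135


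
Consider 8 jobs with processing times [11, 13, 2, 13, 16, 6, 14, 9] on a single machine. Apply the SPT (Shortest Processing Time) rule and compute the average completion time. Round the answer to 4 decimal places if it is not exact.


Sort jobs by processing time (SPT order): [2, 6, 9, 11, 13, 13, 14, 16]
Compute completion times sequentially:
  Job 1: processing = 2, completes at 2
  Job 2: processing = 6, completes at 8
  Job 3: processing = 9, completes at 17
  Job 4: processing = 11, completes at 28
  Job 5: processing = 13, completes at 41
  Job 6: processing = 13, completes at 54
  Job 7: processing = 14, completes at 68
  Job 8: processing = 16, completes at 84
Sum of completion times = 302
Average completion time = 302/8 = 37.75

37.75


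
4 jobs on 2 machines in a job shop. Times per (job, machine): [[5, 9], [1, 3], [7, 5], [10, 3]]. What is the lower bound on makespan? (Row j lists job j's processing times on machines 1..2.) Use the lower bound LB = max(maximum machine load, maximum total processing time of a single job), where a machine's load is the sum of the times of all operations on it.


Machine loads:
  Machine 1: 5 + 1 + 7 + 10 = 23
  Machine 2: 9 + 3 + 5 + 3 = 20
Max machine load = 23
Job totals:
  Job 1: 14
  Job 2: 4
  Job 3: 12
  Job 4: 13
Max job total = 14
Lower bound = max(23, 14) = 23

23


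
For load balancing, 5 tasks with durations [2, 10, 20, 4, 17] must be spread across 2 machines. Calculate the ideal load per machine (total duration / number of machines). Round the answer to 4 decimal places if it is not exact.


Total processing time = 2 + 10 + 20 + 4 + 17 = 53
Number of machines = 2
Ideal balanced load = 53 / 2 = 26.5

26.5


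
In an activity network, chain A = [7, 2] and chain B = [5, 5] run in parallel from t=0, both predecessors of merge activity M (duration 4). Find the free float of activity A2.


ES(A2) = sum of predecessors on chain A = 7
EF(A2) = ES + duration = 7 + 2 = 9
Successor of A2 is M. ES(M) = max(sum(A), sum(B)) = max(9, 10) = 10
Free float = ES(successor) - EF(current) = 10 - 9 = 1

1


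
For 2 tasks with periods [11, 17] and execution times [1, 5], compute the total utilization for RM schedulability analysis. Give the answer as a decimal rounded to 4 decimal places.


Compute individual utilizations (exact fractions):
  Task 1: C/T = 1/11 (approx. 0.0909)
  Task 2: C/T = 5/17 (approx. 0.2941)
Total utilization U = 1/11 + 5/17 = 72/187
Rounded to 4 decimal places: U = 0.3850
RM (Liu & Layland) bound for 2 tasks = 0.828427; compare with U = 72/187 (approx. 0.385027)
U <= bound, so schedulable by RM sufficient condition.

0.3850


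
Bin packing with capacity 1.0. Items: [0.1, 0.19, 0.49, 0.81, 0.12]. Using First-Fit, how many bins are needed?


Place items sequentially using First-Fit:
  Item 0.1 -> new Bin 1
  Item 0.19 -> Bin 1 (now 0.29)
  Item 0.49 -> Bin 1 (now 0.78)
  Item 0.81 -> new Bin 2
  Item 0.12 -> Bin 1 (now 0.9)
Total bins used = 2

2


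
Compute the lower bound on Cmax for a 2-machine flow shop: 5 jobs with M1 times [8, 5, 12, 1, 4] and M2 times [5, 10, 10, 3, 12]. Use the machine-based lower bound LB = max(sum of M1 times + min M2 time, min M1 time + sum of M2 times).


LB1 = sum(M1 times) + min(M2 times) = 30 + 3 = 33
LB2 = min(M1 times) + sum(M2 times) = 1 + 40 = 41
Lower bound = max(LB1, LB2) = max(33, 41) = 41

41


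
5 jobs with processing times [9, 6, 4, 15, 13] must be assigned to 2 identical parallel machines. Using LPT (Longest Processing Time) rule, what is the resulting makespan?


Sort jobs in decreasing order (LPT): [15, 13, 9, 6, 4]
Assign each job to the least loaded machine:
  Machine 1: jobs [15, 6, 4], load = 25
  Machine 2: jobs [13, 9], load = 22
Makespan = max load = 25

25


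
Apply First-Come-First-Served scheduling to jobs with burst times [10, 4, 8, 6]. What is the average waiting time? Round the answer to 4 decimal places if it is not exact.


FCFS order (as given): [10, 4, 8, 6]
Waiting times:
  Job 1: wait = 0
  Job 2: wait = 10
  Job 3: wait = 14
  Job 4: wait = 22
Sum of waiting times = 46
Average waiting time = 46/4 = 11.5

11.5


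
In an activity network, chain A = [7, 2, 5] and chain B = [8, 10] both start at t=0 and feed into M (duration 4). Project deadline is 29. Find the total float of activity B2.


Forward pass: ES(B2) = sum of predecessors on chain B = 8
EF = ES + duration = 8 + 10 = 18
Backward pass: LF(M) = deadline = 29; LS(M) = 29 - 4 = 25
LF(B2) = LS(M) - sum(successors on chain B) = 25 - 0 = 25
LS = LF - duration = 25 - 10 = 15
Total float = LS - ES = 15 - 8 = 7

7


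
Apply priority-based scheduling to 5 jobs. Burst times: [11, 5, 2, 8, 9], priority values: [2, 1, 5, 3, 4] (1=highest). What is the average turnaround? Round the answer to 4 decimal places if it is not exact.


Sort by priority (ascending = highest first):
Order: [(1, 5), (2, 11), (3, 8), (4, 9), (5, 2)]
Completion times:
  Priority 1, burst=5, C=5
  Priority 2, burst=11, C=16
  Priority 3, burst=8, C=24
  Priority 4, burst=9, C=33
  Priority 5, burst=2, C=35
Average turnaround = 113/5 = 22.6

22.6


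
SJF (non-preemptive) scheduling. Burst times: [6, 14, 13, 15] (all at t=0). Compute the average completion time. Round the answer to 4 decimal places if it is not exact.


SJF order (ascending): [6, 13, 14, 15]
Completion times:
  Job 1: burst=6, C=6
  Job 2: burst=13, C=19
  Job 3: burst=14, C=33
  Job 4: burst=15, C=48
Average completion = 106/4 = 26.5

26.5


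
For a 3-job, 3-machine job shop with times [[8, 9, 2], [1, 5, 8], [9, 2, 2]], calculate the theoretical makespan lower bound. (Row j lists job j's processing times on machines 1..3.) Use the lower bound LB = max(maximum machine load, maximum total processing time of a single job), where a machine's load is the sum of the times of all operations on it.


Machine loads:
  Machine 1: 8 + 1 + 9 = 18
  Machine 2: 9 + 5 + 2 = 16
  Machine 3: 2 + 8 + 2 = 12
Max machine load = 18
Job totals:
  Job 1: 19
  Job 2: 14
  Job 3: 13
Max job total = 19
Lower bound = max(18, 19) = 19

19


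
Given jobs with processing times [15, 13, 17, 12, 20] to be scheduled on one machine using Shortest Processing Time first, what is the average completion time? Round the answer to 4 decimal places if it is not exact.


Sort jobs by processing time (SPT order): [12, 13, 15, 17, 20]
Compute completion times sequentially:
  Job 1: processing = 12, completes at 12
  Job 2: processing = 13, completes at 25
  Job 3: processing = 15, completes at 40
  Job 4: processing = 17, completes at 57
  Job 5: processing = 20, completes at 77
Sum of completion times = 211
Average completion time = 211/5 = 42.2

42.2


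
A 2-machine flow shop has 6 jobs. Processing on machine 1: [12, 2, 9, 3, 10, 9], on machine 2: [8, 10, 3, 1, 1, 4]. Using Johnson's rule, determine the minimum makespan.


Apply Johnson's rule:
  Group 1 (a <= b): [(2, 2, 10)]
  Group 2 (a > b): [(1, 12, 8), (6, 9, 4), (3, 9, 3), (4, 3, 1), (5, 10, 1)]
Optimal job order: [2, 1, 6, 3, 4, 5]
Schedule:
  Job 2: M1 done at 2, M2 done at 12
  Job 1: M1 done at 14, M2 done at 22
  Job 6: M1 done at 23, M2 done at 27
  Job 3: M1 done at 32, M2 done at 35
  Job 4: M1 done at 35, M2 done at 36
  Job 5: M1 done at 45, M2 done at 46
Makespan = 46

46


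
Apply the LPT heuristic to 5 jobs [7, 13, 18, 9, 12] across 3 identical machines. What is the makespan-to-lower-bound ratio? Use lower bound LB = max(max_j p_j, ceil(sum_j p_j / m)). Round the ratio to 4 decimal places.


LPT order: [18, 13, 12, 9, 7]
Machine loads after assignment: [18, 20, 21]
LPT makespan = 21
Lower bound = max(max_job, ceil(total/3)) = max(18, 20) = 20
Ratio = 21 / 20 = 1.05

1.05


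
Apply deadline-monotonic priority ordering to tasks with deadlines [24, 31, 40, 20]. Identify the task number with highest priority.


Sort tasks by relative deadline (ascending):
  Task 4: deadline = 20
  Task 1: deadline = 24
  Task 2: deadline = 31
  Task 3: deadline = 40
Priority order (highest first): [4, 1, 2, 3]
Highest priority task = 4

4


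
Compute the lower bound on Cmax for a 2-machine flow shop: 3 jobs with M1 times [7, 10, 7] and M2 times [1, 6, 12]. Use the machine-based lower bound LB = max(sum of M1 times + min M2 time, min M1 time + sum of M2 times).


LB1 = sum(M1 times) + min(M2 times) = 24 + 1 = 25
LB2 = min(M1 times) + sum(M2 times) = 7 + 19 = 26
Lower bound = max(LB1, LB2) = max(25, 26) = 26

26


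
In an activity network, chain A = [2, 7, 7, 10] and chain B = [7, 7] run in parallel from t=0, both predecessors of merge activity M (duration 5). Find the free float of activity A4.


ES(A4) = sum of predecessors on chain A = 16
EF(A4) = ES + duration = 16 + 10 = 26
Successor of A4 is M. ES(M) = max(sum(A), sum(B)) = max(26, 14) = 26
Free float = ES(successor) - EF(current) = 26 - 26 = 0

0


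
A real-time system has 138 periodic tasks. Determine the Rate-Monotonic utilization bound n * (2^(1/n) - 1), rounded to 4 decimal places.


Compute 2^(1/138) = 1.0050354411
Subtract 1: 1.0050354411 - 1 = 0.0050354411
Multiply by n: 138 * 0.0050354411 = 0.6948908718
Round to 4 dp: 0.6949

0.6949


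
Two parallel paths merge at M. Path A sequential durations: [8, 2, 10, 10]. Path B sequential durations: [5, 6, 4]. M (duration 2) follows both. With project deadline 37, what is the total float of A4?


Forward pass: ES(A4) = sum of predecessors on chain A = 20
EF = ES + duration = 20 + 10 = 30
Backward pass: LF(M) = deadline = 37; LS(M) = 37 - 2 = 35
LF(A4) = LS(M) - sum(successors on chain A) = 35 - 0 = 35
LS = LF - duration = 35 - 10 = 25
Total float = LS - ES = 25 - 20 = 5

5


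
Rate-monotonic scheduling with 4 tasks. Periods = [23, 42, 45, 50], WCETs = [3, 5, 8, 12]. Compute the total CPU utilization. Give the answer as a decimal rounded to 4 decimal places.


Compute individual utilizations (exact fractions):
  Task 1: C/T = 3/23 (approx. 0.1304)
  Task 2: C/T = 5/42 (approx. 0.119)
  Task 3: C/T = 8/45 (approx. 0.1778)
  Task 4: C/T = 12/50 = 6/25 (approx. 0.24)
Total utilization U = 3/23 + 5/42 + 8/45 + 6/25 = 48343/72450
Rounded to 4 decimal places: U = 0.6673
RM (Liu & Layland) bound for 4 tasks = 0.756828; compare with U = 48343/72450 (approx. 0.667260)
U <= bound, so schedulable by RM sufficient condition.

0.6673


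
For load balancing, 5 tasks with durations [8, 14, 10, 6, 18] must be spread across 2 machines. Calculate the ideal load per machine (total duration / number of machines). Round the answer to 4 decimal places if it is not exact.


Total processing time = 8 + 14 + 10 + 6 + 18 = 56
Number of machines = 2
Ideal balanced load = 56 / 2 = 28.0

28.0


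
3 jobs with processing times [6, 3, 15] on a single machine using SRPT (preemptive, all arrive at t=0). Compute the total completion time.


Since all jobs arrive at t=0, SRPT equals SPT ordering.
SPT order: [3, 6, 15]
Completion times:
  Job 1: p=3, C=3
  Job 2: p=6, C=9
  Job 3: p=15, C=24
Total completion time = 3 + 9 + 24 = 36

36


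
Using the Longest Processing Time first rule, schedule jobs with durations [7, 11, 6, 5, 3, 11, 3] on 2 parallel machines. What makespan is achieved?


Sort jobs in decreasing order (LPT): [11, 11, 7, 6, 5, 3, 3]
Assign each job to the least loaded machine:
  Machine 1: jobs [11, 7, 3, 3], load = 24
  Machine 2: jobs [11, 6, 5], load = 22
Makespan = max load = 24

24


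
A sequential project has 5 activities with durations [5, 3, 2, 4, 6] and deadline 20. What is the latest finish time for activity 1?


LF(activity 1) = deadline - sum of successor durations
Successors: activities 2 through 5 with durations [3, 2, 4, 6]
Sum of successor durations = 15
LF = 20 - 15 = 5

5


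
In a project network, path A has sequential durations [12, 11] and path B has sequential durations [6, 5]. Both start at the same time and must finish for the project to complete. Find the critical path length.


Path A total = 12 + 11 = 23
Path B total = 6 + 5 = 11
Critical path = longest path = max(23, 11) = 23

23
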